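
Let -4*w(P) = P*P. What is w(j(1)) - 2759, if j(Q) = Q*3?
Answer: -11045/4 ≈ -2761.3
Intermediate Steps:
j(Q) = 3*Q
w(P) = -P²/4 (w(P) = -P*P/4 = -P²/4)
w(j(1)) - 2759 = -(3*1)²/4 - 2759 = -¼*3² - 2759 = -¼*9 - 2759 = -9/4 - 2759 = -11045/4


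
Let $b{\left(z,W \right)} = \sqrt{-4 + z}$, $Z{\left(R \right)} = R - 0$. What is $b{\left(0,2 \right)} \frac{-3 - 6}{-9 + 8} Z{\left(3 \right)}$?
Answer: $54 i \approx 54.0 i$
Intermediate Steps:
$Z{\left(R \right)} = R$ ($Z{\left(R \right)} = R + 0 = R$)
$b{\left(0,2 \right)} \frac{-3 - 6}{-9 + 8} Z{\left(3 \right)} = \sqrt{-4 + 0} \frac{-3 - 6}{-9 + 8} \cdot 3 = \sqrt{-4} \left(- \frac{9}{-1}\right) 3 = 2 i \left(\left(-9\right) \left(-1\right)\right) 3 = 2 i 9 \cdot 3 = 18 i 3 = 54 i$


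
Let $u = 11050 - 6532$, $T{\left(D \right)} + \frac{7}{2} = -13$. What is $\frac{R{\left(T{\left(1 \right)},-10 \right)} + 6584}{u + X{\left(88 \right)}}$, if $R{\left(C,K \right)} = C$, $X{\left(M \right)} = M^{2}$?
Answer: $\frac{13135}{24524} \approx 0.5356$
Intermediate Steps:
$T{\left(D \right)} = - \frac{33}{2}$ ($T{\left(D \right)} = - \frac{7}{2} - 13 = - \frac{33}{2}$)
$u = 4518$
$\frac{R{\left(T{\left(1 \right)},-10 \right)} + 6584}{u + X{\left(88 \right)}} = \frac{- \frac{33}{2} + 6584}{4518 + 88^{2}} = \frac{13135}{2 \left(4518 + 7744\right)} = \frac{13135}{2 \cdot 12262} = \frac{13135}{2} \cdot \frac{1}{12262} = \frac{13135}{24524}$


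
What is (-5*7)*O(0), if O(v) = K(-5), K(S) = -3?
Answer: 105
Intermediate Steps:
O(v) = -3
(-5*7)*O(0) = -5*7*(-3) = -35*(-3) = 105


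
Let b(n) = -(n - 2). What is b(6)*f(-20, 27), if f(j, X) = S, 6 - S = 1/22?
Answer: -262/11 ≈ -23.818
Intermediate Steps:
S = 131/22 (S = 6 - 1/22 = 131/22 ≈ 5.9545)
b(n) = 2 - n (b(n) = -(-2 + n) = 2 - n)
f(j, X) = 131/22
b(6)*f(-20, 27) = (2 - 1*6)*(131/22) = (2 - 6)*(131/22) = -4*131/22 = -262/11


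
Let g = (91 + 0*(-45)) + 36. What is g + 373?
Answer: 500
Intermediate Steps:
g = 127 (g = (91 + 0) + 36 = 91 + 36 = 127)
g + 373 = 127 + 373 = 500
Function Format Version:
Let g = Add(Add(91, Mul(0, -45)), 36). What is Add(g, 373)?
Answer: 500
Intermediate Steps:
g = 127 (g = Add(Add(91, 0), 36) = Add(91, 36) = 127)
Add(g, 373) = Add(127, 373) = 500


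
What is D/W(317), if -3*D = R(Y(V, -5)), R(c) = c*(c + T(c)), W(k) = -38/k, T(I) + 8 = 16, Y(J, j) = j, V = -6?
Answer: -1585/38 ≈ -41.711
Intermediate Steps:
T(I) = 8 (T(I) = -8 + 16 = 8)
R(c) = c*(8 + c) (R(c) = c*(c + 8) = c*(8 + c))
D = 5 (D = -(-5)*(8 - 5)/3 = -(-5)*3/3 = -⅓*(-15) = 5)
D/W(317) = 5/((-38/317)) = 5/((-38*1/317)) = 5/(-38/317) = 5*(-317/38) = -1585/38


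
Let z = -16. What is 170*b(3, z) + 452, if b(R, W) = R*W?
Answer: -7708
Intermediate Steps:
170*b(3, z) + 452 = 170*(3*(-16)) + 452 = 170*(-48) + 452 = -8160 + 452 = -7708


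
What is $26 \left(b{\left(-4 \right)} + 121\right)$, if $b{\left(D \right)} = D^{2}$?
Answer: $3562$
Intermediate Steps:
$26 \left(b{\left(-4 \right)} + 121\right) = 26 \left(\left(-4\right)^{2} + 121\right) = 26 \left(16 + 121\right) = 26 \cdot 137 = 3562$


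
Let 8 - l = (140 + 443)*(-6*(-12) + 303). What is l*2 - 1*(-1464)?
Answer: -435770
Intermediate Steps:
l = -218617 (l = 8 - (140 + 443)*(-6*(-12) + 303) = 8 - 583*(72 + 303) = 8 - 583*375 = 8 - 1*218625 = 8 - 218625 = -218617)
l*2 - 1*(-1464) = -218617*2 - 1*(-1464) = -437234 + 1464 = -435770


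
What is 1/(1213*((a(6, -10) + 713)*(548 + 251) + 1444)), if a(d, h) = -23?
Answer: 1/670490602 ≈ 1.4914e-9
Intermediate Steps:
1/(1213*((a(6, -10) + 713)*(548 + 251) + 1444)) = 1/(1213*((-23 + 713)*(548 + 251) + 1444)) = 1/(1213*(690*799 + 1444)) = 1/(1213*(551310 + 1444)) = 1/(1213*552754) = 1/670490602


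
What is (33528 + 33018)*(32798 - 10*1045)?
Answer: 1487170008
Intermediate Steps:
(33528 + 33018)*(32798 - 10*1045) = 66546*(32798 - 10450) = 66546*22348 = 1487170008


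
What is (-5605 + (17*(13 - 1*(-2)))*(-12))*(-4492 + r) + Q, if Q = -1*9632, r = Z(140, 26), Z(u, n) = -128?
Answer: 40022668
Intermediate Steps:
r = -128
Q = -9632
(-5605 + (17*(13 - 1*(-2)))*(-12))*(-4492 + r) + Q = (-5605 + (17*(13 - 1*(-2)))*(-12))*(-4492 - 128) - 9632 = (-5605 + (17*(13 + 2))*(-12))*(-4620) - 9632 = (-5605 + (17*15)*(-12))*(-4620) - 9632 = (-5605 + 255*(-12))*(-4620) - 9632 = (-5605 - 3060)*(-4620) - 9632 = -8665*(-4620) - 9632 = 40032300 - 9632 = 40022668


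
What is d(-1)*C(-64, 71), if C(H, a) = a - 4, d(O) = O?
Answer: -67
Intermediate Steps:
C(H, a) = -4 + a
d(-1)*C(-64, 71) = -(-4 + 71) = -1*67 = -67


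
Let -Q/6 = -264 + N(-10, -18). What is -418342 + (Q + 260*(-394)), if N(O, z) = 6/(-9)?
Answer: -519194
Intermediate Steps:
N(O, z) = -⅔ (N(O, z) = 6*(-⅑) = -⅔)
Q = 1588 (Q = -6*(-264 - ⅔) = -6*(-794/3) = 1588)
-418342 + (Q + 260*(-394)) = -418342 + (1588 + 260*(-394)) = -418342 + (1588 - 102440) = -418342 - 100852 = -519194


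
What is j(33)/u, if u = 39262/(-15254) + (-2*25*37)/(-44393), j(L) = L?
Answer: -11173318563/857369033 ≈ -13.032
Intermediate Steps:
u = -857369033/338585411 (u = 39262*(-1/15254) - 50*37*(-1/44393) = -19631/7627 - 1850*(-1/44393) = -19631/7627 + 1850/44393 = -857369033/338585411 ≈ -2.5322)
j(33)/u = 33/(-857369033/338585411) = 33*(-338585411/857369033) = -11173318563/857369033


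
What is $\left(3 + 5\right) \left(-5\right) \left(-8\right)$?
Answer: $320$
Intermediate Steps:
$\left(3 + 5\right) \left(-5\right) \left(-8\right) = 8 \left(-5\right) \left(-8\right) = \left(-40\right) \left(-8\right) = 320$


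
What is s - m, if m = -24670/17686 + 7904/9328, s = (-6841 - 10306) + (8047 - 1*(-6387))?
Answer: -13983964534/5155469 ≈ -2712.5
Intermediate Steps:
s = -2713 (s = -17147 + (8047 + 6387) = -17147 + 14434 = -2713)
m = -2822863/5155469 (m = -24670*1/17686 + 7904*(1/9328) = -12335/8843 + 494/583 = -2822863/5155469 ≈ -0.54755)
s - m = -2713 - 1*(-2822863/5155469) = -2713 + 2822863/5155469 = -13983964534/5155469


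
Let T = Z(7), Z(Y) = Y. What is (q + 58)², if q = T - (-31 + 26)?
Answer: 4900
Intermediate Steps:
T = 7
q = 12 (q = 7 - (-31 + 26) = 7 - 1*(-5) = 7 + 5 = 12)
(q + 58)² = (12 + 58)² = 70² = 4900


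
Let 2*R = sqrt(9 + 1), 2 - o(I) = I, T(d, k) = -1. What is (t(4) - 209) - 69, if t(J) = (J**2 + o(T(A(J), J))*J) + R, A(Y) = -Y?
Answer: -250 + sqrt(10)/2 ≈ -248.42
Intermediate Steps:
o(I) = 2 - I
R = sqrt(10)/2 (R = sqrt(9 + 1)/2 = sqrt(10)/2 ≈ 1.5811)
t(J) = J**2 + sqrt(10)/2 + 3*J (t(J) = (J**2 + (2 - 1*(-1))*J) + sqrt(10)/2 = (J**2 + (2 + 1)*J) + sqrt(10)/2 = (J**2 + 3*J) + sqrt(10)/2 = J**2 + sqrt(10)/2 + 3*J)
(t(4) - 209) - 69 = ((4**2 + sqrt(10)/2 + 3*4) - 209) - 69 = ((16 + sqrt(10)/2 + 12) - 209) - 69 = ((28 + sqrt(10)/2) - 209) - 69 = (-181 + sqrt(10)/2) - 69 = -250 + sqrt(10)/2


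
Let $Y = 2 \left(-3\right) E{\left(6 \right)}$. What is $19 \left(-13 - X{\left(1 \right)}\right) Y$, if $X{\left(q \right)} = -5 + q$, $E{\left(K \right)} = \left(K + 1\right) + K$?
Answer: $13338$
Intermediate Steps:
$E{\left(K \right)} = 1 + 2 K$ ($E{\left(K \right)} = \left(1 + K\right) + K = 1 + 2 K$)
$Y = -78$ ($Y = 2 \left(-3\right) \left(1 + 2 \cdot 6\right) = - 6 \left(1 + 12\right) = \left(-6\right) 13 = -78$)
$19 \left(-13 - X{\left(1 \right)}\right) Y = 19 \left(-13 - \left(-5 + 1\right)\right) \left(-78\right) = 19 \left(-13 - -4\right) \left(-78\right) = 19 \left(-13 + 4\right) \left(-78\right) = 19 \left(-9\right) \left(-78\right) = \left(-171\right) \left(-78\right) = 13338$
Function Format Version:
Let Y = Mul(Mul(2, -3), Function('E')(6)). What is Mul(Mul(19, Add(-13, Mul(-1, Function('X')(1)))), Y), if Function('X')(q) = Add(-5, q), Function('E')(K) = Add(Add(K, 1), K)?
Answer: 13338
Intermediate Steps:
Function('E')(K) = Add(1, Mul(2, K)) (Function('E')(K) = Add(Add(1, K), K) = Add(1, Mul(2, K)))
Y = -78 (Y = Mul(Mul(2, -3), Add(1, Mul(2, 6))) = Mul(-6, Add(1, 12)) = Mul(-6, 13) = -78)
Mul(Mul(19, Add(-13, Mul(-1, Function('X')(1)))), Y) = Mul(Mul(19, Add(-13, Mul(-1, Add(-5, 1)))), -78) = Mul(Mul(19, Add(-13, Mul(-1, -4))), -78) = Mul(Mul(19, Add(-13, 4)), -78) = Mul(Mul(19, -9), -78) = Mul(-171, -78) = 13338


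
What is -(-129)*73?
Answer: 9417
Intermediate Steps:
-(-129)*73 = -1*(-9417) = 9417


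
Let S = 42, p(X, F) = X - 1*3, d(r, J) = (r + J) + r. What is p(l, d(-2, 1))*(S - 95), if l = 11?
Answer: -424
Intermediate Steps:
d(r, J) = J + 2*r (d(r, J) = (J + r) + r = J + 2*r)
p(X, F) = -3 + X (p(X, F) = X - 3 = -3 + X)
p(l, d(-2, 1))*(S - 95) = (-3 + 11)*(42 - 95) = 8*(-53) = -424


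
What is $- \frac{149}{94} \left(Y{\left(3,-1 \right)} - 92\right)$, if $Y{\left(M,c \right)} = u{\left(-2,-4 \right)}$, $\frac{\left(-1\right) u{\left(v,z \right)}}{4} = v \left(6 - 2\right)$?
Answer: $\frac{4470}{47} \approx 95.106$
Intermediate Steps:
$u{\left(v,z \right)} = - 16 v$ ($u{\left(v,z \right)} = - 4 v \left(6 - 2\right) = - 4 v 4 = - 4 \cdot 4 v = - 16 v$)
$Y{\left(M,c \right)} = 32$ ($Y{\left(M,c \right)} = \left(-16\right) \left(-2\right) = 32$)
$- \frac{149}{94} \left(Y{\left(3,-1 \right)} - 92\right) = - \frac{149}{94} \left(32 - 92\right) = \left(-149\right) \frac{1}{94} \left(-60\right) = \left(- \frac{149}{94}\right) \left(-60\right) = \frac{4470}{47}$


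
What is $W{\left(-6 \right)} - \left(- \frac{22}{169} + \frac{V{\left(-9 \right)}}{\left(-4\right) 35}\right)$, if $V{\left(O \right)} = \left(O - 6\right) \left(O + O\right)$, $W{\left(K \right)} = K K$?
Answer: $\frac{90047}{2366} \approx 38.059$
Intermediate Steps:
$W{\left(K \right)} = K^{2}$
$V{\left(O \right)} = 2 O \left(-6 + O\right)$ ($V{\left(O \right)} = \left(-6 + O\right) 2 O = 2 O \left(-6 + O\right)$)
$W{\left(-6 \right)} - \left(- \frac{22}{169} + \frac{V{\left(-9 \right)}}{\left(-4\right) 35}\right) = \left(-6\right)^{2} - \left(- \frac{22}{169} + \frac{2 \left(-9\right) \left(-6 - 9\right)}{\left(-4\right) 35}\right) = 36 - \left(\left(-22\right) \frac{1}{169} + \frac{2 \left(-9\right) \left(-15\right)}{-140}\right) = 36 - \left(- \frac{22}{169} + 270 \left(- \frac{1}{140}\right)\right) = 36 - \left(- \frac{22}{169} - \frac{27}{14}\right) = 36 - - \frac{4871}{2366} = 36 + \frac{4871}{2366} = \frac{90047}{2366}$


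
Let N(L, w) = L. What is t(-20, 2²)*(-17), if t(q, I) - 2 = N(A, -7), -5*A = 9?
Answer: -17/5 ≈ -3.4000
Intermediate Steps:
A = -9/5 (A = -⅕*9 = -9/5 ≈ -1.8000)
t(q, I) = ⅕ (t(q, I) = 2 - 9/5 = ⅕)
t(-20, 2²)*(-17) = (⅕)*(-17) = -17/5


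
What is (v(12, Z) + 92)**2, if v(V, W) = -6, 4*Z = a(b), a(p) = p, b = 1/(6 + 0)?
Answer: 7396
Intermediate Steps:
b = 1/6 ≈ 0.16667
Z = 1/24 (Z = (1/4)*(1/6) = 1/24 ≈ 0.041667)
(v(12, Z) + 92)**2 = (-6 + 92)**2 = 86**2 = 7396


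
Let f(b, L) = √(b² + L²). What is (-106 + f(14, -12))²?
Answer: 11576 - 424*√85 ≈ 7666.9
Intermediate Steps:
f(b, L) = √(L² + b²)
(-106 + f(14, -12))² = (-106 + √((-12)² + 14²))² = (-106 + √(144 + 196))² = (-106 + √340)² = (-106 + 2*√85)²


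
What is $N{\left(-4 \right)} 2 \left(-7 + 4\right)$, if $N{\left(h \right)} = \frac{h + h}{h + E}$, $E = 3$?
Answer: $-48$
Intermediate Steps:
$N{\left(h \right)} = \frac{2 h}{3 + h}$ ($N{\left(h \right)} = \frac{h + h}{h + 3} = \frac{2 h}{3 + h}$)
$N{\left(-4 \right)} 2 \left(-7 + 4\right) = 2 \left(-4\right) \frac{1}{3 - 4} \cdot 2 \left(-7 + 4\right) = 2 \left(-4\right) \frac{1}{-1} \cdot 2 \left(-3\right) = 2 \left(-4\right) \left(-1\right) 2 \left(-3\right) = 8 \cdot 2 \left(-3\right) = 16 \left(-3\right) = -48$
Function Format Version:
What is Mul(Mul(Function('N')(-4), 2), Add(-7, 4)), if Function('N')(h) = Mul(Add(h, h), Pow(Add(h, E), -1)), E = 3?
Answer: -48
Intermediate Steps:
Function('N')(h) = Mul(2, h, Pow(Add(3, h), -1)) (Function('N')(h) = Mul(Add(h, h), Pow(Add(h, 3), -1)) = Mul(Mul(2, h), Pow(Add(3, h), -1)) = Mul(2, h, Pow(Add(3, h), -1)))
Mul(Mul(Function('N')(-4), 2), Add(-7, 4)) = Mul(Mul(Mul(2, -4, Pow(Add(3, -4), -1)), 2), Add(-7, 4)) = Mul(Mul(Mul(2, -4, Pow(-1, -1)), 2), -3) = Mul(Mul(Mul(2, -4, -1), 2), -3) = Mul(Mul(8, 2), -3) = Mul(16, -3) = -48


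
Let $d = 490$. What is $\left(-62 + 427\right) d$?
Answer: $178850$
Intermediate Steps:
$\left(-62 + 427\right) d = \left(-62 + 427\right) 490 = 365 \cdot 490 = 178850$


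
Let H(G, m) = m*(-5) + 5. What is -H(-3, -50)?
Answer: -255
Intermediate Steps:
H(G, m) = 5 - 5*m (H(G, m) = -5*m + 5 = 5 - 5*m)
-H(-3, -50) = -(5 - 5*(-50)) = -(5 + 250) = -1*255 = -255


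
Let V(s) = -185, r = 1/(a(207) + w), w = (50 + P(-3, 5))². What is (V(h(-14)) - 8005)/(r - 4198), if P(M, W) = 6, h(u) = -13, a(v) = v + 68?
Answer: 27936090/14319377 ≈ 1.9509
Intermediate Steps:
a(v) = 68 + v
w = 3136 (w = (50 + 6)² = 56² = 3136)
r = 1/3411 (r = 1/((68 + 207) + 3136) = 1/(275 + 3136) = 1/3411 ≈ 0.00029317)
(V(h(-14)) - 8005)/(r - 4198) = (-185 - 8005)/(1/3411 - 4198) = -8190/(-14319377/3411) = -8190*(-3411/14319377) = 27936090/14319377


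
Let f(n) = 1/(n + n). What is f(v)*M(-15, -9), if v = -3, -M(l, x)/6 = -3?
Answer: -3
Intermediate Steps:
M(l, x) = 18 (M(l, x) = -6*(-3) = 18)
f(n) = 1/(2*n)
f(v)*M(-15, -9) = ((½)/(-3))*18 = ((½)*(-⅓))*18 = -⅙*18 = -3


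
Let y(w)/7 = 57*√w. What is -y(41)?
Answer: -399*√41 ≈ -2554.8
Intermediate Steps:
y(w) = 399*√w (y(w) = 7*(57*√w) = 399*√w)
-y(41) = -399*√41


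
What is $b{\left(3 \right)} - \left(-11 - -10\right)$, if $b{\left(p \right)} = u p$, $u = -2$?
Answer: $-5$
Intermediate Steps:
$b{\left(p \right)} = - 2 p$
$b{\left(3 \right)} - \left(-11 - -10\right) = \left(-2\right) 3 - \left(-11 - -10\right) = -6 - \left(-11 + 10\right) = -6 - -1 = -6 + 1 = -5$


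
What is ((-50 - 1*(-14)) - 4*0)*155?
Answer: -5580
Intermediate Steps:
((-50 - 1*(-14)) - 4*0)*155 = ((-50 + 14) + 0)*155 = (-36 + 0)*155 = -36*155 = -5580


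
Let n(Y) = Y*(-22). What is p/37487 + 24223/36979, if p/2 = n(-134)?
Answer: 1126075785/1386231773 ≈ 0.81233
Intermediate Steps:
n(Y) = -22*Y
p = 5896 (p = 2*(-22*(-134)) = 2*2948 = 5896)
p/37487 + 24223/36979 = 5896/37487 + 24223/36979 = 1126075785/1386231773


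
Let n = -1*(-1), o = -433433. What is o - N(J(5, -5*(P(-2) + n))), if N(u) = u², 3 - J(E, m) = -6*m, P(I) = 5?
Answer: -464762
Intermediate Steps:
n = 1
J(E, m) = 3 + 6*m (J(E, m) = 3 - (-6)*m = 3 + 6*m)
o - N(J(5, -5*(P(-2) + n))) = -433433 - (3 + 6*(-5*(5 + 1)))² = -433433 - (3 + 6*(-5*6))² = -433433 - (3 + 6*(-30))² = -433433 - (3 - 180)² = -433433 - 1*(-177)² = -433433 - 1*31329 = -433433 - 31329 = -464762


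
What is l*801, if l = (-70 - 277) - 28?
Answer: -300375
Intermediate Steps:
l = -375 (l = -347 - 28 = -375)
l*801 = -375*801 = -300375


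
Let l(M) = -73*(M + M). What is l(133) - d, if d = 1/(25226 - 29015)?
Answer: -73574801/3789 ≈ -19418.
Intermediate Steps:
d = -1/3789 (d = 1/(-3789) = -1/3789 ≈ -0.00026392)
l(M) = -146*M
l(133) - d = -146*133 - 1*(-1/3789) = -19418 + 1/3789 = -73574801/3789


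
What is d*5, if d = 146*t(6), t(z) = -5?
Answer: -3650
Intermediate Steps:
d = -730 (d = 146*(-5) = -730)
d*5 = -730*5 = -3650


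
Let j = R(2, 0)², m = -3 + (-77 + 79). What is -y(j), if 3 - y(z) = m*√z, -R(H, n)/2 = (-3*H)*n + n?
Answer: -3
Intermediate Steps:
R(H, n) = -2*n + 6*H*n (R(H, n) = -2*((-3*H)*n + n) = -2*(-3*H*n + n) = -2*(n - 3*H*n) = -2*n + 6*H*n)
m = -1 (m = -3 + 2 = -1)
j = 0 (j = (2*0*(-1 + 3*2))² = (2*0*(-1 + 6))² = (2*0*5)² = 0² = 0)
y(z) = 3 + √z (y(z) = 3 - (-1)*√z = 3 + √z)
-y(j) = -(3 + √0) = -(3 + 0) = -1*3 = -3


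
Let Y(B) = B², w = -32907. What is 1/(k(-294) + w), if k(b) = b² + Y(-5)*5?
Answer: 1/53654 ≈ 1.8638e-5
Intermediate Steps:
k(b) = 125 + b² (k(b) = b² + (-5)²*5 = b² + 25*5 = b² + 125 = 125 + b²)
1/(k(-294) + w) = 1/((125 + (-294)²) - 32907) = 1/((125 + 86436) - 32907) = 1/(86561 - 32907) = 1/53654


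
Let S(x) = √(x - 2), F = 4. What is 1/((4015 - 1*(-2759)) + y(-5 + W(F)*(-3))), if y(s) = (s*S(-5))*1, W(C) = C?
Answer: 6774/45889099 + 17*I*√7/45889099 ≈ 0.00014762 + 9.8014e-7*I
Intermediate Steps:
S(x) = √(-2 + x)
y(s) = I*s*√7 (y(s) = (s*√(-2 - 5))*1 = (s*√(-7))*1 = (s*(I*√7))*1 = (I*s*√7)*1 = I*s*√7)
1/((4015 - 1*(-2759)) + y(-5 + W(F)*(-3))) = 1/((4015 - 1*(-2759)) + I*(-5 + 4*(-3))*√7) = 1/((4015 + 2759) + I*(-5 - 12)*√7) = 1/(6774 + I*(-17)*√7) = 1/(6774 - 17*I*√7)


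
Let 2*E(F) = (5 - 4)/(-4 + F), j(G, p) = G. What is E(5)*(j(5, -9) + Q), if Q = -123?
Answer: -59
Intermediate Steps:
E(F) = 1/(2*(-4 + F)) (E(F) = ((5 - 4)/(-4 + F))/2 = (1/(-4 + F))/2 = 1/(2*(-4 + F)))
E(5)*(j(5, -9) + Q) = (1/(2*(-4 + 5)))*(5 - 123) = ((½)/1)*(-118) = ((½)*1)*(-118) = (½)*(-118) = -59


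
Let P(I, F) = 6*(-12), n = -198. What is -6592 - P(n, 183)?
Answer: -6520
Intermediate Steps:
P(I, F) = -72
-6592 - P(n, 183) = -6592 - 1*(-72) = -6592 + 72 = -6520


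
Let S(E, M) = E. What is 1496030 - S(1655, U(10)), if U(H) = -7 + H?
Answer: 1494375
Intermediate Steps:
1496030 - S(1655, U(10)) = 1496030 - 1*1655 = 1496030 - 1655 = 1494375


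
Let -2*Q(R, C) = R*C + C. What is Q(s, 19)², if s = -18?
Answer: 104329/4 ≈ 26082.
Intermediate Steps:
Q(R, C) = -C/2 - C*R/2 (Q(R, C) = -(R*C + C)/2 = -(C*R + C)/2 = -(C + C*R)/2 = -C/2 - C*R/2)
Q(s, 19)² = (-½*19*(1 - 18))² = (-½*19*(-17))² = (323/2)² = 104329/4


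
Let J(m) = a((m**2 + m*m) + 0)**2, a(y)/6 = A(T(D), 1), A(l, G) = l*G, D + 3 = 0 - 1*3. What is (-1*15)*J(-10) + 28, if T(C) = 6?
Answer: -19412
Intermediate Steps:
D = -6 (D = -3 + (0 - 1*3) = -3 + (0 - 3) = -3 - 3 = -6)
A(l, G) = G*l
a(y) = 36 (a(y) = 6*(1*6) = 6*6 = 36)
J(m) = 1296 (J(m) = 36**2 = 1296)
(-1*15)*J(-10) + 28 = -1*15*1296 + 28 = -15*1296 + 28 = -19440 + 28 = -19412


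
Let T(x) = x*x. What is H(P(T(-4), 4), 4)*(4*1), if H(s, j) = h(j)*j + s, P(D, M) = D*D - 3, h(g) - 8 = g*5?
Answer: 1460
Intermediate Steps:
T(x) = x²
h(g) = 8 + 5*g (h(g) = 8 + g*5 = 8 + 5*g)
P(D, M) = -3 + D² (P(D, M) = D² - 3 = -3 + D²)
H(s, j) = s + j*(8 + 5*j) (H(s, j) = (8 + 5*j)*j + s = j*(8 + 5*j) + s = s + j*(8 + 5*j))
H(P(T(-4), 4), 4)*(4*1) = ((-3 + ((-4)²)²) + 4*(8 + 5*4))*(4*1) = ((-3 + 16²) + 4*(8 + 20))*4 = ((-3 + 256) + 4*28)*4 = (253 + 112)*4 = 365*4 = 1460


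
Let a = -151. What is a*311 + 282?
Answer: -46679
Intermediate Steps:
a*311 + 282 = -151*311 + 282 = -46961 + 282 = -46679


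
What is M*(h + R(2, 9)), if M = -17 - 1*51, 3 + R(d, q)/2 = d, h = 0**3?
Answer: 136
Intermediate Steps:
h = 0
R(d, q) = -6 + 2*d
M = -68 (M = -17 - 51 = -68)
M*(h + R(2, 9)) = -68*(0 + (-6 + 2*2)) = -68*(0 + (-6 + 4)) = -68*(0 - 2) = -68*(-2) = 136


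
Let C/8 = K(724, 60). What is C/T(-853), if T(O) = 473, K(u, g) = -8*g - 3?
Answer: -3864/473 ≈ -8.1691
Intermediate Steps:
K(u, g) = -3 - 8*g
C = -3864 (C = 8*(-3 - 8*60) = 8*(-3 - 480) = 8*(-483) = -3864)
C/T(-853) = -3864/473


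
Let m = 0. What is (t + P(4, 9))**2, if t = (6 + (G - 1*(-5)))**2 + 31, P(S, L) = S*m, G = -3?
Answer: 9025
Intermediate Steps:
P(S, L) = 0 (P(S, L) = S*0 = 0)
t = 95 (t = (6 + (-3 - 1*(-5)))**2 + 31 = (6 + (-3 + 5))**2 + 31 = (6 + 2)**2 + 31 = 8**2 + 31 = 64 + 31 = 95)
(t + P(4, 9))**2 = (95 + 0)**2 = 95**2 = 9025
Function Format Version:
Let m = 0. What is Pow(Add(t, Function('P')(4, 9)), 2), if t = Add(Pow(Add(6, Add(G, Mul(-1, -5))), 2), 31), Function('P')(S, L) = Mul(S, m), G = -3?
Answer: 9025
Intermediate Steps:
Function('P')(S, L) = 0 (Function('P')(S, L) = Mul(S, 0) = 0)
t = 95 (t = Add(Pow(Add(6, Add(-3, Mul(-1, -5))), 2), 31) = Add(Pow(Add(6, Add(-3, 5)), 2), 31) = Add(Pow(Add(6, 2), 2), 31) = Add(Pow(8, 2), 31) = Add(64, 31) = 95)
Pow(Add(t, Function('P')(4, 9)), 2) = Pow(Add(95, 0), 2) = Pow(95, 2) = 9025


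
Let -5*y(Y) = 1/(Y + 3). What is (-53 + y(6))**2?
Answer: 5692996/2025 ≈ 2811.4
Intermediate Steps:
y(Y) = -1/(5*(3 + Y)) (y(Y) = -1/(5*(Y + 3)) = -1/(5*(3 + Y)))
(-53 + y(6))**2 = (-53 - 1/(15 + 5*6))**2 = (-53 - 1/(15 + 30))**2 = (-53 - 1/45)**2 = (-2386/45)**2 = 5692996/2025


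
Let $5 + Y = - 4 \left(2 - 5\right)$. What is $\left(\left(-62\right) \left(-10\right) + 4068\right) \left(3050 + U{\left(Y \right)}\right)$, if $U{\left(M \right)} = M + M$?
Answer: $14364032$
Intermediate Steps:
$Y = 7$ ($Y = -5 - 4 \left(2 - 5\right) = -5 - -12 = -5 + 12 = 7$)
$U{\left(M \right)} = 2 M$
$\left(\left(-62\right) \left(-10\right) + 4068\right) \left(3050 + U{\left(Y \right)}\right) = \left(\left(-62\right) \left(-10\right) + 4068\right) \left(3050 + 2 \cdot 7\right) = \left(620 + 4068\right) \left(3050 + 14\right) = 4688 \cdot 3064 = 14364032$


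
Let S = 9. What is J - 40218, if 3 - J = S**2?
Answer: -40296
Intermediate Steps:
J = -78 (J = 3 - 1*9**2 = 3 - 1*81 = 3 - 81 = -78)
J - 40218 = -78 - 40218 = -40296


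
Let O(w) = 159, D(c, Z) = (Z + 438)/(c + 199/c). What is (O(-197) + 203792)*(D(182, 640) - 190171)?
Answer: -1292411388818187/33323 ≈ -3.8784e+10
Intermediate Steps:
D(c, Z) = (438 + Z)/(c + 199/c)
(O(-197) + 203792)*(D(182, 640) - 190171) = (159 + 203792)*(182*(438 + 640)/(199 + 182²) - 190171) = 203951*(182*1078/(199 + 33124) - 190171) = 203951*(182*1078/33323 - 190171) = 203951*(182*(1/33323)*1078 - 190171) = 203951*(196196/33323 - 190171) = 203951*(-6336872037/33323) = -1292411388818187/33323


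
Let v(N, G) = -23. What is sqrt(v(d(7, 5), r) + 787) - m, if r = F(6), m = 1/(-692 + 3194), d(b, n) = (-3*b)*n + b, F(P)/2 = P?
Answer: -1/2502 + 2*sqrt(191) ≈ 27.640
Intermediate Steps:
F(P) = 2*P
d(b, n) = b - 3*b*n (d(b, n) = -3*b*n + b = b - 3*b*n)
m = 1/2502 ≈ 0.00039968
r = 12 (r = 2*6 = 12)
sqrt(v(d(7, 5), r) + 787) - m = sqrt(-23 + 787) - 1*1/2502 = sqrt(764) - 1/2502 = 2*sqrt(191) - 1/2502 = -1/2502 + 2*sqrt(191)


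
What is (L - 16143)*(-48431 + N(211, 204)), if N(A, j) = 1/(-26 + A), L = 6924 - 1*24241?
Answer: 59958539928/37 ≈ 1.6205e+9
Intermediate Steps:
L = -17317 (L = 6924 - 24241 = -17317)
(L - 16143)*(-48431 + N(211, 204)) = (-17317 - 16143)*(-48431 + 1/(-26 + 211)) = -33460*(-48431 + 1/185) = -33460*(-8959734/185) = 59958539928/37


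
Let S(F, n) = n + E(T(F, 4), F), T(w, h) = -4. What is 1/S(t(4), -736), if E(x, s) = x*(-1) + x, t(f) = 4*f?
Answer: -1/736 ≈ -0.0013587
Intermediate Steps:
E(x, s) = 0 (E(x, s) = -x + x = 0)
S(F, n) = n (S(F, n) = n + 0 = n)
1/S(t(4), -736) = 1/(-736) = -1/736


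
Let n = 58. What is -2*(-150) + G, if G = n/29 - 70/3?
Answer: 836/3 ≈ 278.67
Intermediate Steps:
G = -64/3 (G = 58/29 - 70/3 = 58*(1/29) - 70*1/3 = 2 - 70/3 = -64/3 ≈ -21.333)
-2*(-150) + G = -2*(-150) - 64/3 = 300 - 64/3 = 836/3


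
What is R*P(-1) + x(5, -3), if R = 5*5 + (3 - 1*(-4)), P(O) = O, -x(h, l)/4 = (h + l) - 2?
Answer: -32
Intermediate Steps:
x(h, l) = 8 - 4*h - 4*l (x(h, l) = -4*((h + l) - 2) = -4*(-2 + h + l) = 8 - 4*h - 4*l)
R = 32 (R = 25 + (3 + 4) = 25 + 7 = 32)
R*P(-1) + x(5, -3) = 32*(-1) + (8 - 4*5 - 4*(-3)) = -32 + (8 - 20 + 12) = -32 + 0 = -32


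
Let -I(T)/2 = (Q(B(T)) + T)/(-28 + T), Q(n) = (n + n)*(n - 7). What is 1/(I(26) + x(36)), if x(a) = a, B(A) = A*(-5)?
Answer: 1/35682 ≈ 2.8025e-5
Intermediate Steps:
B(A) = -5*A
Q(n) = 2*n*(-7 + n) (Q(n) = (2*n)*(-7 + n) = 2*n*(-7 + n))
I(T) = -2*(T - 10*T*(-7 - 5*T))/(-28 + T) (I(T) = -2*(2*(-5*T)*(-7 - 5*T) + T)/(-28 + T) = -2*(-10*T*(-7 - 5*T) + T)/(-28 + T) = -2*(T - 10*T*(-7 - 5*T))/(-28 + T))
1/(I(26) + x(36)) = 1/(2*26*(-71 - 50*26)/(-28 + 26) + 36) = 1/(2*26*(-71 - 1300)/(-2) + 36) = 1/(2*26*(-½)*(-1371) + 36) = 1/(35646 + 36) = 1/35682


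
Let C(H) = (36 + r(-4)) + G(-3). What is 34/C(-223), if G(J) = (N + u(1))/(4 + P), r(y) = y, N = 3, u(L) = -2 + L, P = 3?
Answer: 119/113 ≈ 1.0531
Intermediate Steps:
G(J) = 2/7 (G(J) = (3 + (-2 + 1))/(4 + 3) = (3 - 1)/7 = 2*(⅐) = 2/7)
C(H) = 226/7 (C(H) = (36 - 4) + 2/7 = 32 + 2/7 = 226/7)
34/C(-223) = 34/(226/7) = 34*(7/226) = 119/113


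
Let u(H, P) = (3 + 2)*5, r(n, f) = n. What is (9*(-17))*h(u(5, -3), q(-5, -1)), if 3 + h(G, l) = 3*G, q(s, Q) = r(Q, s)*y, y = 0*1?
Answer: -11016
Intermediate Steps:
y = 0
u(H, P) = 25 (u(H, P) = 5*5 = 25)
q(s, Q) = 0 (q(s, Q) = Q*0 = 0)
h(G, l) = -3 + 3*G
(9*(-17))*h(u(5, -3), q(-5, -1)) = (9*(-17))*(-3 + 3*25) = -153*(-3 + 75) = -153*72 = -11016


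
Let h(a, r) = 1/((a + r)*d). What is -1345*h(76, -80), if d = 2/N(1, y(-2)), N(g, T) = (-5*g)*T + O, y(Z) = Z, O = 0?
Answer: 6725/4 ≈ 1681.3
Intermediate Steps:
N(g, T) = -5*T*g (N(g, T) = (-5*g)*T + 0 = -5*T*g + 0 = -5*T*g)
d = 1/5 (d = 2/((-5*(-2)*1)) = 2/10 = 2*(1/10) = 1/5 ≈ 0.20000)
h(a, r) = 1/(a/5 + r/5) (h(a, r) = 1/((a + r)*(1/5)) = 1/(a/5 + r/5))
-1345*h(76, -80) = -6725/(76 - 80) = -6725/(-4) = -6725*(-1)/4 = -1345*(-5/4) = 6725/4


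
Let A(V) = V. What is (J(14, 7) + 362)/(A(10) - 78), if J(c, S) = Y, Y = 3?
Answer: -365/68 ≈ -5.3676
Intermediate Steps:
J(c, S) = 3
(J(14, 7) + 362)/(A(10) - 78) = (3 + 362)/(10 - 78) = 365/(-68) = 365*(-1/68) = -365/68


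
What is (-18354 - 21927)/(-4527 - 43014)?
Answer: 13427/15847 ≈ 0.84729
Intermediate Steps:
(-18354 - 21927)/(-4527 - 43014) = -40281/(-47541) = -40281*(-1/47541) = 13427/15847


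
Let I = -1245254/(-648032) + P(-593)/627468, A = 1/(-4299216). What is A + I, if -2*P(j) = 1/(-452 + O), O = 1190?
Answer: 3228002646355256599/1679857495183785456 ≈ 1.9216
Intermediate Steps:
A = -1/4299216 ≈ -2.3260e-7
P(j) = -1/1476 (P(j) = -1/(2*(-452 + 1190)) = -½/738 = -½*1/738 = -1/1476)
I = 18020046652735/9377658597384 (I = -1245254/(-648032) - 1/1476/627468 = -1245254*(-1/648032) - 1/1476*1/627468 = 622627/324016 - 1/926142768 = 18020046652735/9377658597384 ≈ 1.9216)
A + I = -1/4299216 + 18020046652735/9377658597384 = 3228002646355256599/1679857495183785456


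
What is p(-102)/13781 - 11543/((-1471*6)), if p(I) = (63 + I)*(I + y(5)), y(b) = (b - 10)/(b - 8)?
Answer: 193610221/121631106 ≈ 1.5918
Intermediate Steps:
y(b) = (-10 + b)/(-8 + b)
p(I) = (63 + I)*(5/3 + I) (p(I) = (63 + I)*(I + (-10 + 5)/(-8 + 5)) = (63 + I)*(I - 5/(-3)) = (63 + I)*(I - 1/3*(-5)) = (63 + I)*(I + 5/3) = (63 + I)*(5/3 + I))
p(-102)/13781 - 11543/((-1471*6)) = (105 + (-102)**2 + (194/3)*(-102))/13781 - 11543/((-1471*6)) = (105 + 10404 - 6596)*(1/13781) - 11543/(-8826) = 3913*(1/13781) - 11543*(-1/8826) = 3913/13781 + 11543/8826 = 193610221/121631106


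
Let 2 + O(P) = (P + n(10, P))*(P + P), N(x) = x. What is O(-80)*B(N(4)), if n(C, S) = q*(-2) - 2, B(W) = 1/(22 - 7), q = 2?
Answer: 4586/5 ≈ 917.20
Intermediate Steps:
B(W) = 1/15
n(C, S) = -6 (n(C, S) = 2*(-2) - 2 = -4 - 2 = -6)
O(P) = -2 + 2*P*(-6 + P) (O(P) = -2 + (P - 6)*(P + P) = -2 + (-6 + P)*(2*P) = -2 + 2*P*(-6 + P))
O(-80)*B(N(4)) = (-2 - 12*(-80) + 2*(-80)**2)*(1/15) = (-2 + 960 + 2*6400)*(1/15) = (-2 + 960 + 12800)*(1/15) = 13758*(1/15) = 4586/5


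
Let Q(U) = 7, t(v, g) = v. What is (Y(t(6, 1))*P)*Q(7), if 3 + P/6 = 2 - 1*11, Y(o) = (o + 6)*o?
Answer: -36288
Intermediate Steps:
Y(o) = o*(6 + o) (Y(o) = (6 + o)*o = o*(6 + o))
P = -72 (P = -18 + 6*(2 - 1*11) = -18 + 6*(2 - 11) = -18 + 6*(-9) = -18 - 54 = -72)
(Y(t(6, 1))*P)*Q(7) = ((6*(6 + 6))*(-72))*7 = ((6*12)*(-72))*7 = (72*(-72))*7 = -5184*7 = -36288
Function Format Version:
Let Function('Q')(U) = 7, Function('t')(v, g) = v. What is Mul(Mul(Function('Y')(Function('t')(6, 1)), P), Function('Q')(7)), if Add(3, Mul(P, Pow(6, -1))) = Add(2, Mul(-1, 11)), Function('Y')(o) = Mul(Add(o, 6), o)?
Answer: -36288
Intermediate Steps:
Function('Y')(o) = Mul(o, Add(6, o)) (Function('Y')(o) = Mul(Add(6, o), o) = Mul(o, Add(6, o)))
P = -72 (P = Add(-18, Mul(6, Add(2, Mul(-1, 11)))) = Add(-18, Mul(6, Add(2, -11))) = Add(-18, Mul(6, -9)) = Add(-18, -54) = -72)
Mul(Mul(Function('Y')(Function('t')(6, 1)), P), Function('Q')(7)) = Mul(Mul(Mul(6, Add(6, 6)), -72), 7) = Mul(Mul(Mul(6, 12), -72), 7) = Mul(Mul(72, -72), 7) = Mul(-5184, 7) = -36288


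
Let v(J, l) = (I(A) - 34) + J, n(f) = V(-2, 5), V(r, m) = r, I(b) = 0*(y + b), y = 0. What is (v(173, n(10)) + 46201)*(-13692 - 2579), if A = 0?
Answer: -753998140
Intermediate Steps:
I(b) = 0 (I(b) = 0*(0 + b) = 0*b = 0)
n(f) = -2
v(J, l) = -34 + J (v(J, l) = (0 - 34) + J = -34 + J)
(v(173, n(10)) + 46201)*(-13692 - 2579) = ((-34 + 173) + 46201)*(-13692 - 2579) = (139 + 46201)*(-16271) = 46340*(-16271) = -753998140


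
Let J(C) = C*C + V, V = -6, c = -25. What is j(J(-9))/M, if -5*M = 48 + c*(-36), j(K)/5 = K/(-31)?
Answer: 625/9796 ≈ 0.063802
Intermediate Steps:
J(C) = -6 + C**2 (J(C) = C*C - 6 = C**2 - 6 = -6 + C**2)
j(K) = -5*K/31 (j(K) = 5*(K/(-31)) = 5*(K*(-1/31)) = 5*(-K/31) = -5*K/31)
M = -948/5 (M = -(48 - 25*(-36))/5 = -(48 + 900)/5 = -1/5*948 = -948/5 ≈ -189.60)
j(J(-9))/M = (-5*(-6 + (-9)**2)/31)/(-948/5) = -5*(-6 + 81)/31*(-5/948) = -5/31*75*(-5/948) = -375/31*(-5/948) = 625/9796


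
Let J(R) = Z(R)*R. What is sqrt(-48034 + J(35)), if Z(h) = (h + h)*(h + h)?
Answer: sqrt(123466) ≈ 351.38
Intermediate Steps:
Z(h) = 4*h**2 (Z(h) = (2*h)*(2*h) = 4*h**2)
J(R) = 4*R**3 (J(R) = (4*R**2)*R = 4*R**3)
sqrt(-48034 + J(35)) = sqrt(-48034 + 4*35**3) = sqrt(-48034 + 4*42875) = sqrt(-48034 + 171500) = sqrt(123466)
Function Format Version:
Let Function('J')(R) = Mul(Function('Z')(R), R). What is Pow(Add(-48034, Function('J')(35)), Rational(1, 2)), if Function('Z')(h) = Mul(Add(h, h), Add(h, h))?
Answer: Pow(123466, Rational(1, 2)) ≈ 351.38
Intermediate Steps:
Function('Z')(h) = Mul(4, Pow(h, 2)) (Function('Z')(h) = Mul(Mul(2, h), Mul(2, h)) = Mul(4, Pow(h, 2)))
Function('J')(R) = Mul(4, Pow(R, 3)) (Function('J')(R) = Mul(Mul(4, Pow(R, 2)), R) = Mul(4, Pow(R, 3)))
Pow(Add(-48034, Function('J')(35)), Rational(1, 2)) = Pow(Add(-48034, Mul(4, Pow(35, 3))), Rational(1, 2)) = Pow(Add(-48034, Mul(4, 42875)), Rational(1, 2)) = Pow(Add(-48034, 171500), Rational(1, 2)) = Pow(123466, Rational(1, 2))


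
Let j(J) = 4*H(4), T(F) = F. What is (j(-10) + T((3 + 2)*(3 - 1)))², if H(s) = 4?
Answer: 676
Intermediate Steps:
j(J) = 16 (j(J) = 4*4 = 16)
(j(-10) + T((3 + 2)*(3 - 1)))² = (16 + (3 + 2)*(3 - 1))² = (16 + 5*2)² = (16 + 10)² = 26² = 676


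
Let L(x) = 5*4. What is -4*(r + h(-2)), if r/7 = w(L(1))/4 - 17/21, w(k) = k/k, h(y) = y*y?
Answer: -1/3 ≈ -0.33333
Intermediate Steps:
L(x) = 20
h(y) = y**2
w(k) = 1
r = -47/12 (r = 7*(1/4 - 17/21) = 7*(-47/84) = -47/12 ≈ -3.9167)
-4*(r + h(-2)) = -4*(-47/12 + (-2)**2) = -4*(-47/12 + 4) = -4*1/12 = -1/3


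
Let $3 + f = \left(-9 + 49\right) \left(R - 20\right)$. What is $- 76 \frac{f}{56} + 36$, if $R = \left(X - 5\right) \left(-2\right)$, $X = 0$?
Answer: $\frac{8161}{14} \approx 582.93$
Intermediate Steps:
$R = 10$ ($R = \left(0 - 5\right) \left(-2\right) = \left(-5\right) \left(-2\right) = 10$)
$f = -403$ ($f = -3 + \left(-9 + 49\right) \left(10 - 20\right) = -3 + 40 \left(-10\right) = -3 - 400 = -403$)
$- 76 \frac{f}{56} + 36 = - 76 \left(- \frac{403}{56}\right) + 36 = - 76 \left(\left(-403\right) \frac{1}{56}\right) + 36 = \left(-76\right) \left(- \frac{403}{56}\right) + 36 = \frac{7657}{14} + 36 = \frac{8161}{14}$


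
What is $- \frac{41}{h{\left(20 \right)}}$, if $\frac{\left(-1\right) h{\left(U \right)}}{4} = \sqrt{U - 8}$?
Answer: $\frac{41 \sqrt{3}}{24} \approx 2.9589$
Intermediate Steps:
$h{\left(U \right)} = - 4 \sqrt{-8 + U}$ ($h{\left(U \right)} = - 4 \sqrt{U - 8} = - 4 \sqrt{-8 + U}$)
$- \frac{41}{h{\left(20 \right)}} = - \frac{41}{\left(-4\right) \sqrt{-8 + 20}} = - \frac{41}{\left(-4\right) \sqrt{12}} = - \frac{41}{\left(-4\right) 2 \sqrt{3}} = - \frac{41}{\left(-8\right) \sqrt{3}} = - 41 \left(- \frac{\sqrt{3}}{24}\right) = \frac{41 \sqrt{3}}{24}$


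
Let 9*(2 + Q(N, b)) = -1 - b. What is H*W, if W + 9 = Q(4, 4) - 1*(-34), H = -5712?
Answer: -384608/3 ≈ -1.2820e+5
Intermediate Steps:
Q(N, b) = -19/9 - b/9 (Q(N, b) = -2 + (-1 - b)/9 = -2 + (-⅑ - b/9) = -19/9 - b/9)
W = 202/9 (W = -9 + ((-19/9 - ⅑*4) - 1*(-34)) = -9 + ((-19/9 - 4/9) + 34) = -9 + (-23/9 + 34) = -9 + 283/9 = 202/9 ≈ 22.444)
H*W = -5712*202/9 = -384608/3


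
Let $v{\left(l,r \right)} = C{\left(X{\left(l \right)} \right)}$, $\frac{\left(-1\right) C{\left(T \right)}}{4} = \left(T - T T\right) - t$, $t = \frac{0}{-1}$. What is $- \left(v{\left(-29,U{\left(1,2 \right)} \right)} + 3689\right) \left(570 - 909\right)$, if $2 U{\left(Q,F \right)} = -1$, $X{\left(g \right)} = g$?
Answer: $2430291$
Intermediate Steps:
$U{\left(Q,F \right)} = - \frac{1}{2}$ ($U{\left(Q,F \right)} = \frac{1}{2} \left(-1\right) = - \frac{1}{2}$)
$t = 0$ ($t = 0 \left(-1\right) = 0$)
$C{\left(T \right)} = - 4 T + 4 T^{2}$ ($C{\left(T \right)} = - 4 \left(\left(T - T T\right) - 0\right) = - 4 \left(\left(T - T^{2}\right) + 0\right) = - 4 \left(T - T^{2}\right) = - 4 T + 4 T^{2}$)
$v{\left(l,r \right)} = 4 l \left(-1 + l\right)$
$- \left(v{\left(-29,U{\left(1,2 \right)} \right)} + 3689\right) \left(570 - 909\right) = - \left(4 \left(-29\right) \left(-1 - 29\right) + 3689\right) \left(570 - 909\right) = - \left(4 \left(-29\right) \left(-30\right) + 3689\right) \left(-339\right) = - \left(3480 + 3689\right) \left(-339\right) = - 7169 \left(-339\right) = \left(-1\right) \left(-2430291\right) = 2430291$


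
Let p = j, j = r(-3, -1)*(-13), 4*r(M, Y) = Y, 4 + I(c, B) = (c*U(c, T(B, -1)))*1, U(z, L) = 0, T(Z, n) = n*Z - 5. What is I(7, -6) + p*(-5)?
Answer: -81/4 ≈ -20.250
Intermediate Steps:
T(Z, n) = -5 + Z*n (T(Z, n) = Z*n - 5 = -5 + Z*n)
I(c, B) = -4 (I(c, B) = -4 + (c*0)*1 = -4 + 0*1 = -4 + 0 = -4)
r(M, Y) = Y/4
j = 13/4 (j = ((¼)*(-1))*(-13) = -¼*(-13) = 13/4 ≈ 3.2500)
p = 13/4 ≈ 3.2500
I(7, -6) + p*(-5) = -4 + (13/4)*(-5) = -4 - 65/4 = -81/4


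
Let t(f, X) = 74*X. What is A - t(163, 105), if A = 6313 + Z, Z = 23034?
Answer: 21577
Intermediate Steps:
A = 29347 (A = 6313 + 23034 = 29347)
A - t(163, 105) = 29347 - 74*105 = 29347 - 1*7770 = 29347 - 7770 = 21577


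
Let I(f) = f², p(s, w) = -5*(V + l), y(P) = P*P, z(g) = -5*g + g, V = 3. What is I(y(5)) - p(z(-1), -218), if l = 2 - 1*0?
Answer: 650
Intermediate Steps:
z(g) = -4*g
l = 2 (l = 2 + 0 = 2)
y(P) = P²
p(s, w) = -25 (p(s, w) = -5*(3 + 2) = -5*5 = -25)
I(y(5)) - p(z(-1), -218) = (5²)² - 1*(-25) = 25² + 25 = 625 + 25 = 650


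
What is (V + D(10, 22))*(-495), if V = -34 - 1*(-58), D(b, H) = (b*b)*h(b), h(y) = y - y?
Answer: -11880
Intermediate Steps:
h(y) = 0
D(b, H) = 0 (D(b, H) = (b*b)*0 = b²*0 = 0)
V = 24 (V = -34 + 58 = 24)
(V + D(10, 22))*(-495) = (24 + 0)*(-495) = 24*(-495) = -11880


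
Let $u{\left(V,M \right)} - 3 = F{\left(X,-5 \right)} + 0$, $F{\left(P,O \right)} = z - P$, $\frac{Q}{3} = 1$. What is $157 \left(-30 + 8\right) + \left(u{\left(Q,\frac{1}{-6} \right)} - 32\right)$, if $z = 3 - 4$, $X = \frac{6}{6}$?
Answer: $-3485$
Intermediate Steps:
$Q = 3$ ($Q = 3 \cdot 1 = 3$)
$X = 1$ ($X = 6 \cdot \frac{1}{6} = 1$)
$z = -1$
$F{\left(P,O \right)} = -1 - P$
$u{\left(V,M \right)} = 1$ ($u{\left(V,M \right)} = 3 + \left(\left(-1 - 1\right) + 0\right) = 3 + \left(-2 + 0\right) = 3 - 2 = 1$)
$157 \left(-30 + 8\right) + \left(u{\left(Q,\frac{1}{-6} \right)} - 32\right) = 157 \left(-30 + 8\right) + \left(1 - 32\right) = 157 \left(-22\right) + \left(1 - 32\right) = -3454 - 31 = -3485$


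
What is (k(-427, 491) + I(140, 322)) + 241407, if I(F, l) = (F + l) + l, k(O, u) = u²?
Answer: 483272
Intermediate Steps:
I(F, l) = F + 2*l
(k(-427, 491) + I(140, 322)) + 241407 = (491² + (140 + 2*322)) + 241407 = (241081 + (140 + 644)) + 241407 = (241081 + 784) + 241407 = 241865 + 241407 = 483272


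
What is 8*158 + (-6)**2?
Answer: 1300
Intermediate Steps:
8*158 + (-6)**2 = 1264 + 36 = 1300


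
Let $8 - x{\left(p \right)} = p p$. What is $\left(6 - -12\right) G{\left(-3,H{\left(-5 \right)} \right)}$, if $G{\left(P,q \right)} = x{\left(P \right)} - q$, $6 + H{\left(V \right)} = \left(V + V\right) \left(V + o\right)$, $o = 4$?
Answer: $-90$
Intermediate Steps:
$x{\left(p \right)} = 8 - p^{2}$ ($x{\left(p \right)} = 8 - p p = 8 - p^{2}$)
$H{\left(V \right)} = -6 + 2 V \left(4 + V\right)$ ($H{\left(V \right)} = -6 + \left(V + V\right) \left(V + 4\right) = -6 + 2 V \left(4 + V\right)$)
$G{\left(P,q \right)} = 8 - q - P^{2}$ ($G{\left(P,q \right)} = \left(8 - P^{2}\right) - q = 8 - q - P^{2}$)
$\left(6 - -12\right) G{\left(-3,H{\left(-5 \right)} \right)} = \left(6 - -12\right) \left(8 - \left(-6 + 2 \left(-5\right)^{2} + 8 \left(-5\right)\right) - \left(-3\right)^{2}\right) = \left(6 + 12\right) \left(8 - \left(-6 + 2 \cdot 25 - 40\right) - 9\right) = 18 \left(8 - \left(-6 + 50 - 40\right) - 9\right) = 18 \left(8 - 4 - 9\right) = 18 \left(-5\right) = -90$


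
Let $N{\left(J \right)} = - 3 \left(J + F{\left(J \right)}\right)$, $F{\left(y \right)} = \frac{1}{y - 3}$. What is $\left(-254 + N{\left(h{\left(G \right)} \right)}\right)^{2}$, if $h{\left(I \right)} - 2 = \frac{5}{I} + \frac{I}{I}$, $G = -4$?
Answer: $\frac{26388769}{400} \approx 65972.0$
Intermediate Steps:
$h{\left(I \right)} = 3 + \frac{5}{I}$ ($h{\left(I \right)} = 2 + \left(\frac{5}{I} + \frac{I}{I}\right) = 2 + \left(\frac{5}{I} + 1\right) = 2 + \left(1 + \frac{5}{I}\right) = 3 + \frac{5}{I}$)
$F{\left(y \right)} = \frac{1}{-3 + y}$
$N{\left(J \right)} = - 3 J - \frac{3}{-3 + J}$ ($N{\left(J \right)} = - 3 \left(J + \frac{1}{-3 + J}\right) = - 3 J - \frac{3}{-3 + J}$)
$\left(-254 + N{\left(h{\left(G \right)} \right)}\right)^{2} = \left(-254 + \frac{3 \left(-1 - \left(3 + \frac{5}{-4}\right) \left(-3 + \left(3 + \frac{5}{-4}\right)\right)\right)}{-3 + \left(3 + \frac{5}{-4}\right)}\right)^{2} = \left(-254 + \frac{3 \left(-1 - \left(3 + 5 \left(- \frac{1}{4}\right)\right) \left(-3 + \left(3 + 5 \left(- \frac{1}{4}\right)\right)\right)\right)}{-3 + \left(3 + 5 \left(- \frac{1}{4}\right)\right)}\right)^{2} = \left(-254 + \frac{3 \left(-1 - \left(3 - \frac{5}{4}\right) \left(-3 + \left(3 - \frac{5}{4}\right)\right)\right)}{-3 + \left(3 - \frac{5}{4}\right)}\right)^{2} = \left(-254 + \frac{3 \left(-1 - \frac{7 \left(-3 + \frac{7}{4}\right)}{4}\right)}{-3 + \frac{7}{4}}\right)^{2} = \left(-254 + \frac{3 \left(-1 - \frac{7}{4} \left(- \frac{5}{4}\right)\right)}{- \frac{5}{4}}\right)^{2} = \left(-254 + 3 \left(- \frac{4}{5}\right) \left(-1 + \frac{35}{16}\right)\right)^{2} = \left(-254 + 3 \left(- \frac{4}{5}\right) \frac{19}{16}\right)^{2} = \left(-254 - \frac{57}{20}\right)^{2} = \left(- \frac{5137}{20}\right)^{2} = \frac{26388769}{400}$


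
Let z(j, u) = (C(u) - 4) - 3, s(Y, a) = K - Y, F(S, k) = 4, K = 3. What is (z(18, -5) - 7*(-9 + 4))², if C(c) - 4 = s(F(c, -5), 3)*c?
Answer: 1369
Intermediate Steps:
s(Y, a) = 3 - Y
C(c) = 4 - c (C(c) = 4 + (3 - 1*4)*c = 4 + (3 - 4)*c = 4 - c)
z(j, u) = -3 - u (z(j, u) = ((4 - u) - 4) - 3 = -u - 3 = -3 - u)
(z(18, -5) - 7*(-9 + 4))² = ((-3 - 1*(-5)) - 7*(-9 + 4))² = ((-3 + 5) - 7*(-5))² = (2 + 35)² = 37² = 1369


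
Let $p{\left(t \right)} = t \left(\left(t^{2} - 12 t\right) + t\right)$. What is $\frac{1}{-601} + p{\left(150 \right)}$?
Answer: $\frac{1879627499}{601} \approx 3.1275 \cdot 10^{6}$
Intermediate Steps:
$p{\left(t \right)} = t \left(t^{2} - 11 t\right)$
$\frac{1}{-601} + p{\left(150 \right)} = \frac{1}{-601} + 150^{2} \left(-11 + 150\right) = - \frac{1}{601} + 22500 \cdot 139 = - \frac{1}{601} + 3127500 = \frac{1879627499}{601}$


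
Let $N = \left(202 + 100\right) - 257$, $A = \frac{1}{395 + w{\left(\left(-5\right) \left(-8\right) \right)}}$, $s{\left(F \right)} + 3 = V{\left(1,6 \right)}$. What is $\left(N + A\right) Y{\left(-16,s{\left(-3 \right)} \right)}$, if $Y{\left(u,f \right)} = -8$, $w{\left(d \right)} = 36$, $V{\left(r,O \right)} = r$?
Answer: $- \frac{155168}{431} \approx -360.02$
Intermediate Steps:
$s{\left(F \right)} = -2$ ($s{\left(F \right)} = -3 + 1 = -2$)
$A = \frac{1}{431}$ ($A = \frac{1}{395 + 36} = \frac{1}{431} \approx 0.0023202$)
$N = 45$ ($N = 302 - 257 = 45$)
$\left(N + A\right) Y{\left(-16,s{\left(-3 \right)} \right)} = \left(45 + \frac{1}{431}\right) \left(-8\right) = \frac{19396}{431} \left(-8\right) = - \frac{155168}{431}$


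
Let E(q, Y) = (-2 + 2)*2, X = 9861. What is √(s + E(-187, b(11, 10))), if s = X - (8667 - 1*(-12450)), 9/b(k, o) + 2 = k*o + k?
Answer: 2*I*√2814 ≈ 106.09*I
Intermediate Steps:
b(k, o) = 9/(-2 + k + k*o) (b(k, o) = 9/(-2 + (k*o + k)) = 9/(-2 + (k + k*o)) = 9/(-2 + k + k*o))
E(q, Y) = 0 (E(q, Y) = 0*2 = 0)
s = -11256 (s = 9861 - (8667 - 1*(-12450)) = 9861 - (8667 + 12450) = 9861 - 1*21117 = 9861 - 21117 = -11256)
√(s + E(-187, b(11, 10))) = √(-11256 + 0) = √(-11256) = 2*I*√2814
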